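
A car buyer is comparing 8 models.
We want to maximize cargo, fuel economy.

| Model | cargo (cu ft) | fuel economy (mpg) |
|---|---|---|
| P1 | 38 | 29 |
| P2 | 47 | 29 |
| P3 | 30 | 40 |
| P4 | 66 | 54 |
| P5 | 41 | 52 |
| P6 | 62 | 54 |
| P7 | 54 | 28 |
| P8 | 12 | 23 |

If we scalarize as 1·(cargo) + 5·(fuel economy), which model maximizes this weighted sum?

P4

P1: 1·38 + 5·29 = 183
P2: 1·47 + 5·29 = 192
P3: 1·30 + 5·40 = 230
P4: 1·66 + 5·54 = 336
P5: 1·41 + 5·52 = 301
P6: 1·62 + 5·54 = 332
P7: 1·54 + 5·28 = 194
P8: 1·12 + 5·23 = 127
Highest: P4 at 336.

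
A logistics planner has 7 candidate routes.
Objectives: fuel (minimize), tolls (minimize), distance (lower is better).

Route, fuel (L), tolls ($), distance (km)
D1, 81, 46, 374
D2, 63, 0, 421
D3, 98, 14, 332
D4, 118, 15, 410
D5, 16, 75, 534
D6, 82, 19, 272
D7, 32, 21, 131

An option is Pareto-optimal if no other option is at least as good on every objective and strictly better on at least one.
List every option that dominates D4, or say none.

D3: fuel 98≤118, tolls 14≤15, distance 332≤410 — dominates D4.
Others (D1, D2, D5, D6, D7) are each worse than D4 on at least one objective.

D3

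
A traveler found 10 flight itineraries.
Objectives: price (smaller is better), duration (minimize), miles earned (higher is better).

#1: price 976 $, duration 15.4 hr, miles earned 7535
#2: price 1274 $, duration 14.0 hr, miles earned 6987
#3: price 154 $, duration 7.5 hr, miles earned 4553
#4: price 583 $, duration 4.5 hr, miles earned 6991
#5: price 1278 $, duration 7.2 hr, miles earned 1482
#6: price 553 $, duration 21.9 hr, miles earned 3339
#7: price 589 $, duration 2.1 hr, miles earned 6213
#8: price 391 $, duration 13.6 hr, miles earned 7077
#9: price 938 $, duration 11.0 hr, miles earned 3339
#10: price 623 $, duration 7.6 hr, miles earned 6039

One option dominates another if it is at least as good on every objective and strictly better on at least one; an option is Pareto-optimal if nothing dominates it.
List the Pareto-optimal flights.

#1, #3, #4, #7, #8

#1: not dominated (best miles earned).
#2: dominated by #4 (price 583≤1274, duration 4.5≤14.0, miles earned 6991≥6987).
#3: not dominated (best price).
#4: not dominated.
#5: dominated by #4 (price 583≤1278, duration 4.5≤7.2, miles earned 6991≥1482).
#6: dominated by #3 (price 154≤553, duration 7.5≤21.9, miles earned 4553≥3339).
#7: not dominated (best duration).
#8: not dominated.
#9: dominated by #3 (price 154≤938, duration 7.5≤11.0, miles earned 4553≥3339).
#10: dominated by #4 (price 583≤623, duration 4.5≤7.6, miles earned 6991≥6039).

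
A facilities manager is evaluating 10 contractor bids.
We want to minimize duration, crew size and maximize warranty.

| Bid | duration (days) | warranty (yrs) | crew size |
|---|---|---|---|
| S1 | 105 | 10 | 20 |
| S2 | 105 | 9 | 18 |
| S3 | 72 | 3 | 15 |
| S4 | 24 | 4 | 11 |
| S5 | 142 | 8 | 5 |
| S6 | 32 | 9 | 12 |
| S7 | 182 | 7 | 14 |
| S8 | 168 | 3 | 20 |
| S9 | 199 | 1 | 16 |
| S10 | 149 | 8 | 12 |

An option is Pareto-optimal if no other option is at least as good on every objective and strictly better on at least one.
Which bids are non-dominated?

S1: not dominated (best warranty).
S2: dominated by S6 (duration 32≤105, warranty 9≥9, crew size 12≤18).
S3: dominated by S4 (duration 24≤72, warranty 4≥3, crew size 11≤15).
S4: not dominated (best duration).
S5: not dominated (best crew size).
S6: not dominated.
S7: dominated by S5 (duration 142≤182, warranty 8≥7, crew size 5≤14).
S8: dominated by S1 (duration 105≤168, warranty 10≥3, crew size 20≤20).
S9: dominated by S3 (duration 72≤199, warranty 3≥1, crew size 15≤16).
S10: dominated by S5 (duration 142≤149, warranty 8≥8, crew size 5≤12).

S1, S4, S5, S6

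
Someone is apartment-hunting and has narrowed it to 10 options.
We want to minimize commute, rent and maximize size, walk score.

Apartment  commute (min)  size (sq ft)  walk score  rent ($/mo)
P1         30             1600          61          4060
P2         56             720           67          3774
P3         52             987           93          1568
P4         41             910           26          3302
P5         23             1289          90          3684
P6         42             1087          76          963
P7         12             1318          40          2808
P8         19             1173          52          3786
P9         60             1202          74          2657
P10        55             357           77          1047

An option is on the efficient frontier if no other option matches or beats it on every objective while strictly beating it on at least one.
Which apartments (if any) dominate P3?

P1: worse on walk score (61 vs 93).
P2: worse on commute (56 vs 52).
P4: worse on size (910 vs 987).
P5: worse on walk score (90 vs 93).
P6: worse on walk score (76 vs 93).
P7: worse on walk score (40 vs 93).
P8: worse on walk score (52 vs 93).
P9: worse on commute (60 vs 52).
P10: worse on commute (55 vs 52).
No option dominates P3.

none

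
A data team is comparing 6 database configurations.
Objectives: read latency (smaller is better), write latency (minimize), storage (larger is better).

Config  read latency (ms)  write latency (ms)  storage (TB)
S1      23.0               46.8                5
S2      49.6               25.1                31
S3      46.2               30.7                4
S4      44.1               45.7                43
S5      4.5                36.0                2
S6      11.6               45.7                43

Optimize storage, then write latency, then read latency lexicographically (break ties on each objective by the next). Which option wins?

First maximize storage: best is 43, kept {S4, S6}.
Then minimize write latency: best is 45.7, kept {S4, S6}.
Then minimize read latency: best is 11.6, kept {S6}.

S6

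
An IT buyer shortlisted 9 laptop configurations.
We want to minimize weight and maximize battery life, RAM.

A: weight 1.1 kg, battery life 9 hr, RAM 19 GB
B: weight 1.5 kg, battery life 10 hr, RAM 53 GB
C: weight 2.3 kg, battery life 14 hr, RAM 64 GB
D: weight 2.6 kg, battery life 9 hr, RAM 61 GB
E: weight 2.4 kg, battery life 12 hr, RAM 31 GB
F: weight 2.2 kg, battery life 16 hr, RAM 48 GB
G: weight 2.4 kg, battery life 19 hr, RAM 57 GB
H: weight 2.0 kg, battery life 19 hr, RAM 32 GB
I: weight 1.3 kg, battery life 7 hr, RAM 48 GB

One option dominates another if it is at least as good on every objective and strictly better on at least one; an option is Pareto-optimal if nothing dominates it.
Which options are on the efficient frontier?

A, B, C, F, G, H, I

A: not dominated (best weight).
B: not dominated.
C: not dominated (best RAM).
D: dominated by C (weight 2.3≤2.6, battery life 14≥9, RAM 64≥61).
E: dominated by C (weight 2.3≤2.4, battery life 14≥12, RAM 64≥31).
F: not dominated.
G: not dominated.
H: not dominated.
I: not dominated.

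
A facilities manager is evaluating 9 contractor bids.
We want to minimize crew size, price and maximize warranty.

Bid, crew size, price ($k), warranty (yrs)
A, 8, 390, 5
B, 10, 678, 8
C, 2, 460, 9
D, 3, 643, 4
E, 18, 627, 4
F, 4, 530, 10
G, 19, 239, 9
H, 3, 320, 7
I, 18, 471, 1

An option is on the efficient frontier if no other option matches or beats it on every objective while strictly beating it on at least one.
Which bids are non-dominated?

C, F, G, H

A: dominated by H (crew size 3≤8, price 320≤390, warranty 7≥5).
B: dominated by C (crew size 2≤10, price 460≤678, warranty 9≥8).
C: not dominated (best crew size).
D: dominated by C (crew size 2≤3, price 460≤643, warranty 9≥4).
E: dominated by A (crew size 8≤18, price 390≤627, warranty 5≥4).
F: not dominated (best warranty).
G: not dominated (best price).
H: not dominated.
I: dominated by A (crew size 8≤18, price 390≤471, warranty 5≥1).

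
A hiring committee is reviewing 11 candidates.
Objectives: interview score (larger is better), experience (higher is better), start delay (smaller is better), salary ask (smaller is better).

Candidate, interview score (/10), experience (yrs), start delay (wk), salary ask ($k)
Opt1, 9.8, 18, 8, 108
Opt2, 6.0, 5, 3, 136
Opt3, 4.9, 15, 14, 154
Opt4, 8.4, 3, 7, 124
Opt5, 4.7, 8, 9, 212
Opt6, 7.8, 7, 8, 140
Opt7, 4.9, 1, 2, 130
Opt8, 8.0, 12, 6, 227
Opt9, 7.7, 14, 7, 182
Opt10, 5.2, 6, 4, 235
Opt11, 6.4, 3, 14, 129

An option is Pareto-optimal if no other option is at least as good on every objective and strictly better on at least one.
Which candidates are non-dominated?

Opt1: not dominated (best interview score).
Opt2: not dominated.
Opt3: dominated by Opt1 (interview score 9.8≥4.9, experience 18≥15, start delay 8≤14, salary ask 108≤154).
Opt4: not dominated.
Opt5: dominated by Opt1 (interview score 9.8≥4.7, experience 18≥8, start delay 8≤9, salary ask 108≤212).
Opt6: dominated by Opt1 (interview score 9.8≥7.8, experience 18≥7, start delay 8≤8, salary ask 108≤140).
Opt7: not dominated (best start delay).
Opt8: not dominated.
Opt9: not dominated.
Opt10: not dominated.
Opt11: dominated by Opt1 (interview score 9.8≥6.4, experience 18≥3, start delay 8≤14, salary ask 108≤129).

Opt1, Opt2, Opt4, Opt7, Opt8, Opt9, Opt10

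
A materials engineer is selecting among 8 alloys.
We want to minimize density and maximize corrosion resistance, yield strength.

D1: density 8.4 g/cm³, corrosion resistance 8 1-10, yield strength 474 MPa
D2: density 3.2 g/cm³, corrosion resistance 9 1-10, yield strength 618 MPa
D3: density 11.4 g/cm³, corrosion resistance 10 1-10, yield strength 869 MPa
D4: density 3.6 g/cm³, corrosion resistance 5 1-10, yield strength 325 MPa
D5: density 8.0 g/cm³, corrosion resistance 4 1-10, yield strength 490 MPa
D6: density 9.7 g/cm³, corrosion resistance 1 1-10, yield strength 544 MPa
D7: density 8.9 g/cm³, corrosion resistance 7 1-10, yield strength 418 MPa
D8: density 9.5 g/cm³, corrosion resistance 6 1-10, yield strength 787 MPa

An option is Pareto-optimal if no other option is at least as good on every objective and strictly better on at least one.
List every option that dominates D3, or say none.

none

D1: worse on corrosion resistance (8 vs 10).
D2: worse on corrosion resistance (9 vs 10).
D4: worse on corrosion resistance (5 vs 10).
D5: worse on corrosion resistance (4 vs 10).
D6: worse on corrosion resistance (1 vs 10).
D7: worse on corrosion resistance (7 vs 10).
D8: worse on corrosion resistance (6 vs 10).
No option dominates D3.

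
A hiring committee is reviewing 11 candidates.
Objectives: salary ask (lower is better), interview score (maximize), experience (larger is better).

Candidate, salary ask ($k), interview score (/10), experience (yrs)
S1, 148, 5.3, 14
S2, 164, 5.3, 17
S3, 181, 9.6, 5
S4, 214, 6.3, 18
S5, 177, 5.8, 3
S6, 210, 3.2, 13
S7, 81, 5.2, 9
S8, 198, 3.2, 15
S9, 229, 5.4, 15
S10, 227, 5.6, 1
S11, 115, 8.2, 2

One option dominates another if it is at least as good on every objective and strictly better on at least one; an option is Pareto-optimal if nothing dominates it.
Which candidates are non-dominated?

S1, S2, S3, S4, S5, S7, S11

S1: not dominated.
S2: not dominated.
S3: not dominated (best interview score).
S4: not dominated (best experience).
S5: not dominated.
S6: dominated by S1 (salary ask 148≤210, interview score 5.3≥3.2, experience 14≥13).
S7: not dominated (best salary ask).
S8: dominated by S2 (salary ask 164≤198, interview score 5.3≥3.2, experience 17≥15).
S9: dominated by S4 (salary ask 214≤229, interview score 6.3≥5.4, experience 18≥15).
S10: dominated by S3 (salary ask 181≤227, interview score 9.6≥5.6, experience 5≥1).
S11: not dominated.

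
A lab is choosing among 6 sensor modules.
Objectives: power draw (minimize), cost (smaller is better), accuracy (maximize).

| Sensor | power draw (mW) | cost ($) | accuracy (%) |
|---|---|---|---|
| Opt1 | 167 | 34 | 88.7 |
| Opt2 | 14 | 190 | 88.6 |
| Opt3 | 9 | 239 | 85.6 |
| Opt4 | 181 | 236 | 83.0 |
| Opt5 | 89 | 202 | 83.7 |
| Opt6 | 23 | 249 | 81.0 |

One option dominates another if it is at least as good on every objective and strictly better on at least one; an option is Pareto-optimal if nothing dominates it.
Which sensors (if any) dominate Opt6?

Opt2, Opt3

Opt2: power draw 14≤23, cost 190≤249, accuracy 88.6≥81.0 — dominates Opt6.
Opt3: power draw 9≤23, cost 239≤249, accuracy 85.6≥81.0 — dominates Opt6.
Others (Opt1, Opt4, Opt5) are each worse than Opt6 on at least one objective.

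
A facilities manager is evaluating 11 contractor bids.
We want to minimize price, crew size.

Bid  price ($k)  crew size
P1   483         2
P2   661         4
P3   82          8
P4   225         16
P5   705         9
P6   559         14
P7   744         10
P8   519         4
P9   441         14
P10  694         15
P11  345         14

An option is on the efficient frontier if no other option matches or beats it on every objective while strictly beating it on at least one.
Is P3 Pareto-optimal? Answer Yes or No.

P1: worse on price (483 vs 82).
P2: worse on price (661 vs 82).
P4: worse on price (225 vs 82).
P5: worse on price (705 vs 82).
P6: worse on price (559 vs 82).
P7: worse on price (744 vs 82).
P8: worse on price (519 vs 82).
P9: worse on price (441 vs 82).
P10: worse on price (694 vs 82).
P11: worse on price (345 vs 82).
No option is at least as good as P3 on every objective and strictly better on one.

Yes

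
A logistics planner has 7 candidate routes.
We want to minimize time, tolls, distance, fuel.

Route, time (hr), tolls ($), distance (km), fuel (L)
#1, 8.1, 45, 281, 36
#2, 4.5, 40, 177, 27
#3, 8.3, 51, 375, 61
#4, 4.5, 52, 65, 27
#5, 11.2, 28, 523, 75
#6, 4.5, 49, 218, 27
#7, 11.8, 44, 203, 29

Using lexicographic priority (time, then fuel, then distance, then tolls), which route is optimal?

First minimize time: best is 4.5, kept {#2, #4, #6}.
Then minimize fuel: best is 27, kept {#2, #4, #6}.
Then minimize distance: best is 65, kept {#4}.

#4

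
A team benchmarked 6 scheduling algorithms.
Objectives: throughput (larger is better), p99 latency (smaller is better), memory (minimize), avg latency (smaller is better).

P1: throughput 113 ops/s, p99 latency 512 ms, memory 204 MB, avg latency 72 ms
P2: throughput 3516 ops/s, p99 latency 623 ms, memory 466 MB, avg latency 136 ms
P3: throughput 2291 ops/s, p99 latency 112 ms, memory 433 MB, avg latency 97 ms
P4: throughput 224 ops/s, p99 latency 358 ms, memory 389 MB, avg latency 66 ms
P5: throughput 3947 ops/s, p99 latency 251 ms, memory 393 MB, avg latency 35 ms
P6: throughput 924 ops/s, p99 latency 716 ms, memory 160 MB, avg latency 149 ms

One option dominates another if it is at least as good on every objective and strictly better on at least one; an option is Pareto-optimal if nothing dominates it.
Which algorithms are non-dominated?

P1: not dominated.
P2: dominated by P5 (throughput 3947≥3516, p99 latency 251≤623, memory 393≤466, avg latency 35≤136).
P3: not dominated (best p99 latency).
P4: not dominated.
P5: not dominated (best throughput).
P6: not dominated (best memory).

P1, P3, P4, P5, P6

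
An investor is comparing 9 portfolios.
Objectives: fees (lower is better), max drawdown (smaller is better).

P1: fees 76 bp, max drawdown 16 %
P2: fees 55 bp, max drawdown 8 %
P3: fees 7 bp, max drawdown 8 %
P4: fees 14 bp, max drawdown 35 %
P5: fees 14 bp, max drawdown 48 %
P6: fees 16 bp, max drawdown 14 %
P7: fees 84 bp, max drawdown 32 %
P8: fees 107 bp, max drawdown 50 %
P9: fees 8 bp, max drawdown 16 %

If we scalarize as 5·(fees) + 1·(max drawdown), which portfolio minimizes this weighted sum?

P1: 5·76 + 1·16 = 396
P2: 5·55 + 1·8 = 283
P3: 5·7 + 1·8 = 43
P4: 5·14 + 1·35 = 105
P5: 5·14 + 1·48 = 118
P6: 5·16 + 1·14 = 94
P7: 5·84 + 1·32 = 452
P8: 5·107 + 1·50 = 585
P9: 5·8 + 1·16 = 56
Lowest: P3 at 43.

P3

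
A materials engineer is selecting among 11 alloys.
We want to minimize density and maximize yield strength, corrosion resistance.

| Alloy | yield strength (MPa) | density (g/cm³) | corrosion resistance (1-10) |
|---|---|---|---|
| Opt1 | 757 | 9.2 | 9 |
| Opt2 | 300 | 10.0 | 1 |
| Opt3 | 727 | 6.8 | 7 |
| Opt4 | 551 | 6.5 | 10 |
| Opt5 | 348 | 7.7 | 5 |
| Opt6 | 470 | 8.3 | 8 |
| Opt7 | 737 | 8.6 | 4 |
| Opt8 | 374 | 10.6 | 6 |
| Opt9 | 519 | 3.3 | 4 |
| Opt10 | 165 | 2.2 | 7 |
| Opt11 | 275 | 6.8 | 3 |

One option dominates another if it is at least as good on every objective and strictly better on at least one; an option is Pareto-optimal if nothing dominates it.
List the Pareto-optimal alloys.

Opt1, Opt3, Opt4, Opt7, Opt9, Opt10

Opt1: not dominated (best yield strength).
Opt2: dominated by Opt1 (yield strength 757≥300, density 9.2≤10.0, corrosion resistance 9≥1).
Opt3: not dominated.
Opt4: not dominated (best corrosion resistance).
Opt5: dominated by Opt3 (yield strength 727≥348, density 6.8≤7.7, corrosion resistance 7≥5).
Opt6: dominated by Opt4 (yield strength 551≥470, density 6.5≤8.3, corrosion resistance 10≥8).
Opt7: not dominated.
Opt8: dominated by Opt1 (yield strength 757≥374, density 9.2≤10.6, corrosion resistance 9≥6).
Opt9: not dominated.
Opt10: not dominated (best density).
Opt11: dominated by Opt3 (yield strength 727≥275, density 6.8≤6.8, corrosion resistance 7≥3).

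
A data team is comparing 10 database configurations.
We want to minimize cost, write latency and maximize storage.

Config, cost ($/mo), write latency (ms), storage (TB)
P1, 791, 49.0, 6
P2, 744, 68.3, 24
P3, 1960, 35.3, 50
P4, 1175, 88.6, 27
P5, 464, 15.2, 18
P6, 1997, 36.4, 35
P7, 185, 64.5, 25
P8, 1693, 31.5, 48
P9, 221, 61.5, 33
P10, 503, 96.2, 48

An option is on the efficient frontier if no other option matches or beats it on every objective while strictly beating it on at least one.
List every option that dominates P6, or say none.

P3: cost 1960≤1997, write latency 35.3≤36.4, storage 50≥35 — dominates P6.
P8: cost 1693≤1997, write latency 31.5≤36.4, storage 48≥35 — dominates P6.
Others (P1, P2, P4, P5, P7, P9, P10) are each worse than P6 on at least one objective.

P3, P8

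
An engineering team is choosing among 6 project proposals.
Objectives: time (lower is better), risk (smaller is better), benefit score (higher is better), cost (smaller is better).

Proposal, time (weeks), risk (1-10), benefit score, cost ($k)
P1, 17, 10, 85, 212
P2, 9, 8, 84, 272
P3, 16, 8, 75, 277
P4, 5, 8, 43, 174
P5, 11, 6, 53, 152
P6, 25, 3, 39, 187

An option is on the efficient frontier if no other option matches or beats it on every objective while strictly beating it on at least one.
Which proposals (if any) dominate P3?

P2

P2: time 9≤16, risk 8≤8, benefit score 84≥75, cost 272≤277 — dominates P3.
Others (P1, P4, P5, P6) are each worse than P3 on at least one objective.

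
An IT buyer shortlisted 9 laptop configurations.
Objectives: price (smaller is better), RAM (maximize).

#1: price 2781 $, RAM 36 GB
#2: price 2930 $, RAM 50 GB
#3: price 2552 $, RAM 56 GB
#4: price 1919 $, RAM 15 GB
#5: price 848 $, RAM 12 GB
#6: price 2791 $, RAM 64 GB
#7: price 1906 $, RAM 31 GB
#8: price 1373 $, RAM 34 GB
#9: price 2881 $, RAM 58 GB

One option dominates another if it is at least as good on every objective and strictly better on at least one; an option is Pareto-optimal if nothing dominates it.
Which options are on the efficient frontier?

#1: dominated by #3 (price 2552≤2781, RAM 56≥36).
#2: dominated by #3 (price 2552≤2930, RAM 56≥50).
#3: not dominated.
#4: dominated by #7 (price 1906≤1919, RAM 31≥15).
#5: not dominated (best price).
#6: not dominated (best RAM).
#7: dominated by #8 (price 1373≤1906, RAM 34≥31).
#8: not dominated.
#9: dominated by #6 (price 2791≤2881, RAM 64≥58).

#3, #5, #6, #8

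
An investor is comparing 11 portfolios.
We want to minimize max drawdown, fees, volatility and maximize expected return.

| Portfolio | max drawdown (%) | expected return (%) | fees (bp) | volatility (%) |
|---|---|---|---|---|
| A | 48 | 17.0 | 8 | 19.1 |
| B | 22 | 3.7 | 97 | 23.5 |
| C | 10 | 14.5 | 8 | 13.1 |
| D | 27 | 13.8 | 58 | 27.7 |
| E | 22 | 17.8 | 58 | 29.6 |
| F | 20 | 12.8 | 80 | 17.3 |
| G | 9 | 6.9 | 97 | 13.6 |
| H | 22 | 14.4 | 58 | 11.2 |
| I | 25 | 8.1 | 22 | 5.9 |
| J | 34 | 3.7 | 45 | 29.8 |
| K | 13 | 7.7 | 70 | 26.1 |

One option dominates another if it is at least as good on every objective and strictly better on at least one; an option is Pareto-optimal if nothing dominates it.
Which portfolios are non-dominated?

A: not dominated.
B: dominated by C (max drawdown 10≤22, expected return 14.5≥3.7, fees 8≤97, volatility 13.1≤23.5).
C: not dominated.
D: dominated by C (max drawdown 10≤27, expected return 14.5≥13.8, fees 8≤58, volatility 13.1≤27.7).
E: not dominated (best expected return).
F: dominated by C (max drawdown 10≤20, expected return 14.5≥12.8, fees 8≤80, volatility 13.1≤17.3).
G: not dominated (best max drawdown).
H: not dominated.
I: not dominated (best volatility).
J: dominated by C (max drawdown 10≤34, expected return 14.5≥3.7, fees 8≤45, volatility 13.1≤29.8).
K: dominated by C (max drawdown 10≤13, expected return 14.5≥7.7, fees 8≤70, volatility 13.1≤26.1).

A, C, E, G, H, I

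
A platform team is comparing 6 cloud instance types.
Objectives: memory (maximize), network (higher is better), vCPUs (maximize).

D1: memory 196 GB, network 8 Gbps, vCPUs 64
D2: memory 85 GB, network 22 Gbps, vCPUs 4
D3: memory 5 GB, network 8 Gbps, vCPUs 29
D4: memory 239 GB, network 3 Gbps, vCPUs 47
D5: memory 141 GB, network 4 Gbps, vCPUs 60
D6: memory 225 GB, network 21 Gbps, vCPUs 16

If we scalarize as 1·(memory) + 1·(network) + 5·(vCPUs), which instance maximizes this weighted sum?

D1

D1: 1·196 + 1·8 + 5·64 = 524
D2: 1·85 + 1·22 + 5·4 = 127
D3: 1·5 + 1·8 + 5·29 = 158
D4: 1·239 + 1·3 + 5·47 = 477
D5: 1·141 + 1·4 + 5·60 = 445
D6: 1·225 + 1·21 + 5·16 = 326
Highest: D1 at 524.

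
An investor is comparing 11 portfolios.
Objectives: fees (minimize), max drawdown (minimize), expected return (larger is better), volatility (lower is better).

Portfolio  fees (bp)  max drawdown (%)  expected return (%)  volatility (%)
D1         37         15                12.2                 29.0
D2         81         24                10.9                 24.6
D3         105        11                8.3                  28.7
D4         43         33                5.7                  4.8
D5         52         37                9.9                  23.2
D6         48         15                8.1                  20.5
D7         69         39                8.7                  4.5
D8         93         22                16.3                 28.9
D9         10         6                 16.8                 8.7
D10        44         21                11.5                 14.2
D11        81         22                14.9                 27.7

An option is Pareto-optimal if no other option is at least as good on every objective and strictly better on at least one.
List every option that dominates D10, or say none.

D9

D9: fees 10≤44, max drawdown 6≤21, expected return 16.8≥11.5, volatility 8.7≤14.2 — dominates D10.
Others (D1, D2, D3, D4, D5, D6, D7, D8, D11) are each worse than D10 on at least one objective.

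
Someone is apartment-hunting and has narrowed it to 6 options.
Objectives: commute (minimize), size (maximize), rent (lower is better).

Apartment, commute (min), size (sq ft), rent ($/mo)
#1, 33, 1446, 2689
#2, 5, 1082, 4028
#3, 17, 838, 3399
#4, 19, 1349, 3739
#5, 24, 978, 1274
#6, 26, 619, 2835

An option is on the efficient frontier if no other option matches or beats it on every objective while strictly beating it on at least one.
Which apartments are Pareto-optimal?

#1, #2, #3, #4, #5

#1: not dominated (best size).
#2: not dominated (best commute).
#3: not dominated.
#4: not dominated.
#5: not dominated (best rent).
#6: dominated by #5 (commute 24≤26, size 978≥619, rent 1274≤2835).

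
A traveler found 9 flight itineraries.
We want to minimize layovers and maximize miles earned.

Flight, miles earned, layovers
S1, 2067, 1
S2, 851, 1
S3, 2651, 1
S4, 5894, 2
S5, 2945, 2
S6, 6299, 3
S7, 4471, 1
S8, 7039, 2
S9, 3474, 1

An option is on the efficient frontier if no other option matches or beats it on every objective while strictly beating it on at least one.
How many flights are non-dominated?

S1: dominated by S3 (miles earned 2651≥2067, layovers 1≤1).
S2: dominated by S1 (miles earned 2067≥851, layovers 1≤1).
S3: dominated by S7 (miles earned 4471≥2651, layovers 1≤1).
S4: dominated by S8 (miles earned 7039≥5894, layovers 2≤2).
S5: dominated by S4 (miles earned 5894≥2945, layovers 2≤2).
S6: dominated by S8 (miles earned 7039≥6299, layovers 2≤3).
S7: not dominated.
S8: not dominated (best miles earned).
S9: dominated by S7 (miles earned 4471≥3474, layovers 1≤1).
Pareto-optimal: S7, S8 → 2.

2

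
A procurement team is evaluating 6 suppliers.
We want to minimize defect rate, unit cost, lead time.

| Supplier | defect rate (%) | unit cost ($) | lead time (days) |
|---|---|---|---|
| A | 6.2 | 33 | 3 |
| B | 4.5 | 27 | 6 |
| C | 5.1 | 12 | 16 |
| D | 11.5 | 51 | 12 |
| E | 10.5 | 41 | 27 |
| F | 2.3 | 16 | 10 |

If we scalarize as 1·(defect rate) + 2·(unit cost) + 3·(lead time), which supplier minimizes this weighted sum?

A: 1·6.2 + 2·33 + 3·3 = 81.2
B: 1·4.5 + 2·27 + 3·6 = 76.5
C: 1·5.1 + 2·12 + 3·16 = 77.1
D: 1·11.5 + 2·51 + 3·12 = 149.5
E: 1·10.5 + 2·41 + 3·27 = 173.5
F: 1·2.3 + 2·16 + 3·10 = 64.3
Lowest: F at 64.3.

F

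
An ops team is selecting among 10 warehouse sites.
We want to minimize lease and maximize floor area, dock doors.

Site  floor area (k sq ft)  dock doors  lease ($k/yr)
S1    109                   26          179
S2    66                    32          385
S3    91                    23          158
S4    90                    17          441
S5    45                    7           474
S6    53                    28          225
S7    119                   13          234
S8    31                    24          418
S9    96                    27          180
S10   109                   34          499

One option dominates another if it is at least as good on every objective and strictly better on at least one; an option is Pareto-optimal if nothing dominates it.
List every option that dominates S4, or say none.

S1: floor area 109≥90, dock doors 26≥17, lease 179≤441 — dominates S4.
S3: floor area 91≥90, dock doors 23≥17, lease 158≤441 — dominates S4.
S9: floor area 96≥90, dock doors 27≥17, lease 180≤441 — dominates S4.
Others (S2, S5, S6, S7, S8, S10) are each worse than S4 on at least one objective.

S1, S3, S9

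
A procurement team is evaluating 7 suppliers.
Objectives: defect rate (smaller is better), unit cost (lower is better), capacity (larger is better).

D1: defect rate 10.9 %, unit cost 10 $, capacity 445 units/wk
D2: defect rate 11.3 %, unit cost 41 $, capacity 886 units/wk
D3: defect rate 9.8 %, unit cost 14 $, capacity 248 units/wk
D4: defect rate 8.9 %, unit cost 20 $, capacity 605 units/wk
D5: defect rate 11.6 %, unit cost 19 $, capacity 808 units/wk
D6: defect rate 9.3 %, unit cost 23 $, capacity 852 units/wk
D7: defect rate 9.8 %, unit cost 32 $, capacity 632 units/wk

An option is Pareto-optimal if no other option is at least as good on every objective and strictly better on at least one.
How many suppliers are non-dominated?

D1: not dominated (best unit cost).
D2: not dominated (best capacity).
D3: not dominated.
D4: not dominated (best defect rate).
D5: not dominated.
D6: not dominated.
D7: dominated by D6 (defect rate 9.3≤9.8, unit cost 23≤32, capacity 852≥632).
Pareto-optimal: D1, D2, D3, D4, D5, D6 → 6.

6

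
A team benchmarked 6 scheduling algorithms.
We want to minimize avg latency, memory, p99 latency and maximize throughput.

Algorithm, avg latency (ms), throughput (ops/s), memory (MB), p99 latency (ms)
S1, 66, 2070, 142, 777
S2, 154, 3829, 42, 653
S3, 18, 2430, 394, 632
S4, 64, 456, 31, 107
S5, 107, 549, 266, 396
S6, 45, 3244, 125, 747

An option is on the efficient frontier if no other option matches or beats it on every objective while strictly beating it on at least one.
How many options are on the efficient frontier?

5

S1: dominated by S6 (avg latency 45≤66, throughput 3244≥2070, memory 125≤142, p99 latency 747≤777).
S2: not dominated (best throughput).
S3: not dominated (best avg latency).
S4: not dominated (best memory).
S5: not dominated.
S6: not dominated.
Pareto-optimal: S2, S3, S4, S5, S6 → 5.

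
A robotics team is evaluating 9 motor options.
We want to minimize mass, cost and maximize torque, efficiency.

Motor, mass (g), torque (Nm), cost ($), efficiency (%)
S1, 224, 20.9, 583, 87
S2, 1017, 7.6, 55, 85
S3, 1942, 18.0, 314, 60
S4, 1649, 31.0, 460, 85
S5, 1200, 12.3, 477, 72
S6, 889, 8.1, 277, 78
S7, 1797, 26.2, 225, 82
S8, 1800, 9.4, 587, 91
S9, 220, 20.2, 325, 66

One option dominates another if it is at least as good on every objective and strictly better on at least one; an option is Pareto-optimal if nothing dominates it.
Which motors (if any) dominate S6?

S1: worse on cost (583 vs 277).
S2: worse on mass (1017 vs 889).
S3: worse on mass (1942 vs 889).
S4: worse on mass (1649 vs 889).
S5: worse on mass (1200 vs 889).
S7: worse on mass (1797 vs 889).
S8: worse on mass (1800 vs 889).
S9: worse on cost (325 vs 277).
No option dominates S6.

none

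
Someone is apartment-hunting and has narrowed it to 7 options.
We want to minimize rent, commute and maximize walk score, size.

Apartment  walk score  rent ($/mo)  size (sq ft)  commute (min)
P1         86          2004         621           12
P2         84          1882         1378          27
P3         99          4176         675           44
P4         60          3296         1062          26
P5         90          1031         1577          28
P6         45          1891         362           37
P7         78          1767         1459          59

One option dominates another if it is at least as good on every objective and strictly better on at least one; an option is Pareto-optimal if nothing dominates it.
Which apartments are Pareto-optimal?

P1, P2, P3, P4, P5

P1: not dominated (best commute).
P2: not dominated.
P3: not dominated (best walk score).
P4: not dominated.
P5: not dominated (best rent).
P6: dominated by P2 (walk score 84≥45, rent 1882≤1891, size 1378≥362, commute 27≤37).
P7: dominated by P5 (walk score 90≥78, rent 1031≤1767, size 1577≥1459, commute 28≤59).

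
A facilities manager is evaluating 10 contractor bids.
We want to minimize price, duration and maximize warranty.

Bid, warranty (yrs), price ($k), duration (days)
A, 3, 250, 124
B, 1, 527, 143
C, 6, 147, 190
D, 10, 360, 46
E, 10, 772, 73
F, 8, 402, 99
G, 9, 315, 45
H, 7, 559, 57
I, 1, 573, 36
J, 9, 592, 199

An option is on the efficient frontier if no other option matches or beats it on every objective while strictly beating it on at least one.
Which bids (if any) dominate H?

D: warranty 10≥7, price 360≤559, duration 46≤57 — dominates H.
G: warranty 9≥7, price 315≤559, duration 45≤57 — dominates H.
Others (A, B, C, E, F, I, J) are each worse than H on at least one objective.

D, G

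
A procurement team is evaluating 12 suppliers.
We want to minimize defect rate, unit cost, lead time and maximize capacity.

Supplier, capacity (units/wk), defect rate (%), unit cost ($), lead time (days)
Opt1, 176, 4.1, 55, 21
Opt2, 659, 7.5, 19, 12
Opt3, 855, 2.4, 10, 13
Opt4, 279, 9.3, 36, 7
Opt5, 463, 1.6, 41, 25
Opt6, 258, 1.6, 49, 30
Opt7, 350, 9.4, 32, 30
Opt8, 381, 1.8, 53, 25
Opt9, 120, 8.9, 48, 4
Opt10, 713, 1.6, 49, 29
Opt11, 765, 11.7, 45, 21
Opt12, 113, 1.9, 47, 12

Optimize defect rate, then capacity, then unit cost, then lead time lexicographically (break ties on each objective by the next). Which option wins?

First minimize defect rate: best is 1.6, kept {Opt5, Opt6, Opt10}.
Then maximize capacity: best is 713, kept {Opt10}.

Opt10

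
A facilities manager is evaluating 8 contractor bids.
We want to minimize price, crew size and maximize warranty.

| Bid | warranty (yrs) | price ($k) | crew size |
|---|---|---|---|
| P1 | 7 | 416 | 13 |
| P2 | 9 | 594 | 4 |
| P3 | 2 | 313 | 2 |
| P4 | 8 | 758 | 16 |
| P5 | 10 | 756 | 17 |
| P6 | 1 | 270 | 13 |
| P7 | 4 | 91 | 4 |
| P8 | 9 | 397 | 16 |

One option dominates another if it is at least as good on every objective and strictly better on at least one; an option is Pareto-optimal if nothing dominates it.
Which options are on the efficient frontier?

P1, P2, P3, P5, P7, P8

P1: not dominated.
P2: not dominated.
P3: not dominated (best crew size).
P4: dominated by P2 (warranty 9≥8, price 594≤758, crew size 4≤16).
P5: not dominated (best warranty).
P6: dominated by P7 (warranty 4≥1, price 91≤270, crew size 4≤13).
P7: not dominated (best price).
P8: not dominated.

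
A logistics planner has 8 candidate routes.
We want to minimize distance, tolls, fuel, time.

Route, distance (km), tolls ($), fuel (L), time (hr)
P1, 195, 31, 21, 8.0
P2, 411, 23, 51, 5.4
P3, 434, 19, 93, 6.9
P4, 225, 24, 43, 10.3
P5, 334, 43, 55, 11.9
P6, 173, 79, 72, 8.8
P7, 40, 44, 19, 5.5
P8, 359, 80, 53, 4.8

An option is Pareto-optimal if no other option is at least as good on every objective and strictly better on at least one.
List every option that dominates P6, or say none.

P7: distance 40≤173, tolls 44≤79, fuel 19≤72, time 5.5≤8.8 — dominates P6.
Others (P1, P2, P3, P4, P5, P8) are each worse than P6 on at least one objective.

P7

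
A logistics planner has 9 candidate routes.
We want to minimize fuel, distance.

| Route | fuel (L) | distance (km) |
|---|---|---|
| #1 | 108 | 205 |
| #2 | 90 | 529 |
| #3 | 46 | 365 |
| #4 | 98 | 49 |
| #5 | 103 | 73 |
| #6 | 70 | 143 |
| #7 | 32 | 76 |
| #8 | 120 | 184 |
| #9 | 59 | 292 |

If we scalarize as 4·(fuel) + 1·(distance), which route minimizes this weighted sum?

#7

#1: 4·108 + 1·205 = 637
#2: 4·90 + 1·529 = 889
#3: 4·46 + 1·365 = 549
#4: 4·98 + 1·49 = 441
#5: 4·103 + 1·73 = 485
#6: 4·70 + 1·143 = 423
#7: 4·32 + 1·76 = 204
#8: 4·120 + 1·184 = 664
#9: 4·59 + 1·292 = 528
Lowest: #7 at 204.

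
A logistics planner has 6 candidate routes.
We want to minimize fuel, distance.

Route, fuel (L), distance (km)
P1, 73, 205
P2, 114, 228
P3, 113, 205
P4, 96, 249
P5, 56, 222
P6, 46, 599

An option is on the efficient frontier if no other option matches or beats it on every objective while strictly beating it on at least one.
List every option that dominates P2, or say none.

P1, P3, P5

P1: fuel 73≤114, distance 205≤228 — dominates P2.
P3: fuel 113≤114, distance 205≤228 — dominates P2.
P5: fuel 56≤114, distance 222≤228 — dominates P2.
Others (P4, P6) are each worse than P2 on at least one objective.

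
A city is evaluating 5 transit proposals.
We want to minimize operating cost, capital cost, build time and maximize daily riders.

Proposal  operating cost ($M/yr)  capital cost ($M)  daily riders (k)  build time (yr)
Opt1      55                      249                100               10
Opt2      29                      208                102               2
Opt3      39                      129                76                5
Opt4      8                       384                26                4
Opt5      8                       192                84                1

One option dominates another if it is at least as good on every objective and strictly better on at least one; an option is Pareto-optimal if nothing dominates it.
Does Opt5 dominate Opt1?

No

Opt5 vs Opt1: Opt5 is worse on daily riders (84 vs 100), so it does not dominate Opt1.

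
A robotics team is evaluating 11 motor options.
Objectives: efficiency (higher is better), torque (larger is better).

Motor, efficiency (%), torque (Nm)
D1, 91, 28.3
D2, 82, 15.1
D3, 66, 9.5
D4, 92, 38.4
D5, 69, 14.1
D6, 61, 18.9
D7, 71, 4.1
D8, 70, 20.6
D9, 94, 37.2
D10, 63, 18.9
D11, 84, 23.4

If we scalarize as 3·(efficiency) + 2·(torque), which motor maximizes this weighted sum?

D1: 3·91 + 2·28.3 = 329.6
D2: 3·82 + 2·15.1 = 276.2
D3: 3·66 + 2·9.5 = 217.0
D4: 3·92 + 2·38.4 = 352.8
D5: 3·69 + 2·14.1 = 235.2
D6: 3·61 + 2·18.9 = 220.8
D7: 3·71 + 2·4.1 = 221.2
D8: 3·70 + 2·20.6 = 251.2
D9: 3·94 + 2·37.2 = 356.4
D10: 3·63 + 2·18.9 = 226.8
D11: 3·84 + 2·23.4 = 298.8
Highest: D9 at 356.4.

D9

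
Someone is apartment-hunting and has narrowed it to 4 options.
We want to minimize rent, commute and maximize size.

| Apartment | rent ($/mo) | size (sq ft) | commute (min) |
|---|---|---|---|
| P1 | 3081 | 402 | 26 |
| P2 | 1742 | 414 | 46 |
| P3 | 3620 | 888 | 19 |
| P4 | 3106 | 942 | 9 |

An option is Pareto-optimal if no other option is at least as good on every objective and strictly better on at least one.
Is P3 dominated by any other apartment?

P4 vs P3: rent 3106≤3620, size 942≥888, commute 9≤19 — P4 is at least as good on every objective and strictly better on at least one, so P4 dominates P3.

Yes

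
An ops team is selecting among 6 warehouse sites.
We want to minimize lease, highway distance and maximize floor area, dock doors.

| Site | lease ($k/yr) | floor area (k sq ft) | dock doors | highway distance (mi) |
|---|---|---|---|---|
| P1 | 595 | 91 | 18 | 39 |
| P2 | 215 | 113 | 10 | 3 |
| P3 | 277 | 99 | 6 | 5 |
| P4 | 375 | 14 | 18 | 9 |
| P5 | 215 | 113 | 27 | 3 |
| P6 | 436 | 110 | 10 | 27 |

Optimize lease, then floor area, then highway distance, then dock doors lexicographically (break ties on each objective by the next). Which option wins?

P5

First minimize lease: best is 215, kept {P2, P5}.
Then maximize floor area: best is 113, kept {P2, P5}.
Then minimize highway distance: best is 3, kept {P2, P5}.
Then maximize dock doors: best is 27, kept {P5}.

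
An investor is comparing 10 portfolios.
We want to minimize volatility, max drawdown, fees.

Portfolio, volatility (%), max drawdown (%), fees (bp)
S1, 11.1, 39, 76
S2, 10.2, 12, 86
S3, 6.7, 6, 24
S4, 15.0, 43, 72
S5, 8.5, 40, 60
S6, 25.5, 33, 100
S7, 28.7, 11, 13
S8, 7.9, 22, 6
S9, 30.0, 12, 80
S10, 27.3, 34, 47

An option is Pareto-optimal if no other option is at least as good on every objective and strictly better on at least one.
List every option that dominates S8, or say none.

S1: worse on volatility (11.1 vs 7.9).
S2: worse on volatility (10.2 vs 7.9).
S3: worse on fees (24 vs 6).
S4: worse on volatility (15.0 vs 7.9).
S5: worse on volatility (8.5 vs 7.9).
S6: worse on volatility (25.5 vs 7.9).
S7: worse on volatility (28.7 vs 7.9).
S9: worse on volatility (30.0 vs 7.9).
S10: worse on volatility (27.3 vs 7.9).
No option dominates S8.

none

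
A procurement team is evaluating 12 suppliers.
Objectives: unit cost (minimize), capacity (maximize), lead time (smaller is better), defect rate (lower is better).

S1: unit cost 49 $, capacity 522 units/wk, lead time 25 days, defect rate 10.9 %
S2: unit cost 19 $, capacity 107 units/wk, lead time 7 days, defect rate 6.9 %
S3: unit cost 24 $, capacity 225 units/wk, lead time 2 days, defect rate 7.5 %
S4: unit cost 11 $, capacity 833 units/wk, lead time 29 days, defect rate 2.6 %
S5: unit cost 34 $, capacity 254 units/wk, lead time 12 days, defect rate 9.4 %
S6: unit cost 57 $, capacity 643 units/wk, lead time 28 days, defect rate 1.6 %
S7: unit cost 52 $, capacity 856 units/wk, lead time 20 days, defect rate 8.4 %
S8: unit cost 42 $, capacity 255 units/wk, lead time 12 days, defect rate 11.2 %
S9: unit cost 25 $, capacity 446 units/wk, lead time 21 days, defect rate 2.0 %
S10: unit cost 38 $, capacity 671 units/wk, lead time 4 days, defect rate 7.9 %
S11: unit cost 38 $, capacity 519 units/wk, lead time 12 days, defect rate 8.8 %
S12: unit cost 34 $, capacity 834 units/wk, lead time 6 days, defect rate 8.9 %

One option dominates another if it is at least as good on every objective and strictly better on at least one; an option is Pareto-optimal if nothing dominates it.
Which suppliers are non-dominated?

S2, S3, S4, S6, S7, S9, S10, S12

S1: dominated by S10 (unit cost 38≤49, capacity 671≥522, lead time 4≤25, defect rate 7.9≤10.9).
S2: not dominated.
S3: not dominated (best lead time).
S4: not dominated (best unit cost).
S5: dominated by S12 (unit cost 34≤34, capacity 834≥254, lead time 6≤12, defect rate 8.9≤9.4).
S6: not dominated (best defect rate).
S7: not dominated (best capacity).
S8: dominated by S10 (unit cost 38≤42, capacity 671≥255, lead time 4≤12, defect rate 7.9≤11.2).
S9: not dominated.
S10: not dominated.
S11: dominated by S10 (unit cost 38≤38, capacity 671≥519, lead time 4≤12, defect rate 7.9≤8.8).
S12: not dominated.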